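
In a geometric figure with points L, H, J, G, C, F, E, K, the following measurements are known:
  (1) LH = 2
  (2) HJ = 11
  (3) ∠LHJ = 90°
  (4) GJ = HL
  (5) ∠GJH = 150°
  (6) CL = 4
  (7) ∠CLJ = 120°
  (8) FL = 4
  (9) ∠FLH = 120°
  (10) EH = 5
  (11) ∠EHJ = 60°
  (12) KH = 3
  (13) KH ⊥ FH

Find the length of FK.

Step 1: By the law of cosines on triangle FLH: FH² = 4² + 2² − 2·4·2·cos(120°) = 28, so FH = 2·√7.
Step 2: By the law of cosines on triangle FHK: FK² = (2·√7)² + 3² − 2·2·√7·3·cos(90°) = 37, so FK = √37.

Therefore, the length of FK = √37.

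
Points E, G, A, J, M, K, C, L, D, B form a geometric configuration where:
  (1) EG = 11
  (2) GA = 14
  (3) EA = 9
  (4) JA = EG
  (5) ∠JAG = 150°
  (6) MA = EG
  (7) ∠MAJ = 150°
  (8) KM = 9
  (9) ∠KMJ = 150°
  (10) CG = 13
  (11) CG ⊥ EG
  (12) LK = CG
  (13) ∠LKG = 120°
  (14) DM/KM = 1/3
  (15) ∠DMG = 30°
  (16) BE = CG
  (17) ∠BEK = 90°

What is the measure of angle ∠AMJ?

From the given relations: MA = EG = 11; JA = EG = 11.
Step 1: By the law of cosines on triangle MAJ: MJ² = 11² + 11² − 2·11·11·cos(150°) = 451.58, so MJ ≈ 21.25.
Step 2: By the inverse law of cosines on triangle AMJ: cos(∠AMJ) = (11² + 21.25² − 11²) / (2·11·21.25) = 451.58/467.51 = 0.9659, so ∠AMJ = 15°.

Therefore, the measure of angle ∠AMJ = 15°.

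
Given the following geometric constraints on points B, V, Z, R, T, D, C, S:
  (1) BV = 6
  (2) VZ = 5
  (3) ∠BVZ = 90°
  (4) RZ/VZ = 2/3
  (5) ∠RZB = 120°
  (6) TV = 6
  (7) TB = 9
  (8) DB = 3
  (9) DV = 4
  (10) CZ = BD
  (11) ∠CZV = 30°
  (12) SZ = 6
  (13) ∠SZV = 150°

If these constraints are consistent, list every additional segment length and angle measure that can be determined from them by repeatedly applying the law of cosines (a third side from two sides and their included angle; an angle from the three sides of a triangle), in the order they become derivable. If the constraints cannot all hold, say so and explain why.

The constraints are consistent. Derivable facts, in order:
After 1 step:
- BZ = √61
- VC ≈ 2.83
- VS ≈ 10.63
- ∠BDV = 117.28°
- ∠BTV = 41.41°
- ∠BVD = 26.38°
- ∠BVT = 97.18°
- ∠DBV = 36.34°
- ∠TBV = 41.41°
After 2 steps:
- BR ≈ 9.91
- ∠BZV = 50.19°
- ∠CVZ = 31.98°
- ∠SVZ = 16.4°
- ∠VBZ = 39.81°
- ∠VCZ = 118.02°
- ∠VSZ = 13.6°
After 3 steps:
- ∠BRZ = 43.06°
- ∠RBZ = 16.94°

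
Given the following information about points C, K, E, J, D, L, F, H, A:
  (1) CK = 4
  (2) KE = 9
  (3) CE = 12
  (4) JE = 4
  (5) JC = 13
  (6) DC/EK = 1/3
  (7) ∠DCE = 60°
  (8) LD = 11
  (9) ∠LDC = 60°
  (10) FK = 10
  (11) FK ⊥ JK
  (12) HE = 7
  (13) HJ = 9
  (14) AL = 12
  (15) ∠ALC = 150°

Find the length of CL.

From the given relations: DC = 1/3·EK = 1/3·9 = 3.
Step 1: By the law of cosines on triangle CDL: CL² = 3² + 11² − 2·3·11·cos(60°) = 97, so CL = √97.

Therefore, the length of CL = √97.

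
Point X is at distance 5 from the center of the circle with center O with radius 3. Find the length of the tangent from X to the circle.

The tangent, radius, and line from the external point to the center form a right triangle.
The right angle is where the tangent meets the radius.
By the Pythagorean theorem: tangent² + 3² = 5²
tangent² = 25 - 9 = 16
tangent = 4

4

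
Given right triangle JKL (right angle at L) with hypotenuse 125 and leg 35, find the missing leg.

By the Pythagorean theorem: KL^2 = JK^2 - JL^2
KL^2 = 125^2 - 35^2 = 15625 - 1225 = 14400
KL = sqrt(14400) = 120

120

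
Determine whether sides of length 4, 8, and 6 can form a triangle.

For three segments to close into a triangle, no single side can be as long as the other two combined.
The longest side is 8, and 4 + 6 = 10 > 8.
A triangle can be formed.

Yes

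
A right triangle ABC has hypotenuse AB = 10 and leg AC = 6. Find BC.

Rearranging the Pythagorean theorem to solve for the unknown leg:
leg^2 = hypotenuse^2 - known_leg^2 = 100 - 36 = 64
leg = sqrt(64) = 8.

8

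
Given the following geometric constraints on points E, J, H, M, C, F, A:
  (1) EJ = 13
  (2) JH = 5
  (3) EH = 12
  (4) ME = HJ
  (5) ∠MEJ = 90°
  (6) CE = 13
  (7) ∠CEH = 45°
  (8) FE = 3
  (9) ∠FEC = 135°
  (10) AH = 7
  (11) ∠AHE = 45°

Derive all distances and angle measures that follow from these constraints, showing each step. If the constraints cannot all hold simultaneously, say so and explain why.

The constraints are consistent.

From the given relations:
  ME = HJ = 5

Step 1: From EH = 12, HA = 7, and ∠EHA = 45°, by the law of cosines:
  EA² = EH² + HA² - 2·EH·HA·cos(45°) = 144 + 49 - 118.8 = 74.21
  EA ≈ 8.61

Step 2: From JE = 13, EM = 5, and ∠JEM = 90°, by the law of cosines:
  JM² = JE² + EM² - 2·JE·EM·cos(90°) = 169 + 25 - 0 = 194
  JM = √194

Step 3: From HE = 12, EC = 13, and ∠HEC = 45°, by the law of cosines:
  HC² = HE² + EC² - 2·HE·EC·cos(45°) = 144 + 169 - 220.6 = 92.38
  HC ≈ 9.61

Step 4: From CE = 13, EF = 3, and ∠CEF = 135°, by the law of cosines:
  CF² = CE² + EF² - 2·CE·EF·cos(135°) = 169 + 9 + 55.15 = 233.2
  CF ≈ 15.27

Step 5: From EH = 12, EJ = 13, HJ = 5, by the inverse law of cosines:
  cos(∠HEJ) = (EH² + EJ² - HJ²) / (2·EH·EJ)
  ∠HEJ = 22.62°

Step 6: From JE = 13, JH = 5, EH = 12, by the inverse law of cosines:
  cos(∠EJH) = (JE² + JH² - EH²) / (2·JE·JH)
  ∠EJH = 67.38°

Step 7: From HE = 12, HJ = 5, EJ = 13, by the inverse law of cosines:
  cos(∠EHJ) = (HE² + HJ² - EJ²) / (2·HE·HJ)
  ∠EHJ = 90°

Step 8: From EA = 8.61, EH = 12, AH = 7, by the inverse law of cosines:
  cos(∠AEH) = (EA² + EH² - AH²) / (2·EA·EH)
  ∠AEH = 35.07°

Step 9: From JE = 13, JM = √194, EM = 5, by the inverse law of cosines:
  cos(∠EJM) = (JE² + JM² - EM²) / (2·JE·JM)
  ∠EJM = 21.04°

Step 10: From HC = 9.61, HE = 12, CE = 13, by the inverse law of cosines:
  cos(∠CHE) = (HC² + HE² - CE²) / (2·HC·HE)
  ∠CHE = 73.02°

Step 11: From ME = 5, MJ = √194, EJ = 13, by the inverse law of cosines:
  cos(∠EMJ) = (ME² + MJ² - EJ²) / (2·ME·MJ)
  ∠EMJ = 68.96°

Step 12: From CE = 13, CF = 15.27, EF = 3, by the inverse law of cosines:
  cos(∠ECF) = (CE² + CF² - EF²) / (2·CE·CF)
  ∠ECF = 7.99°

Step 13: From CE = 13, CH = 9.61, EH = 12, by the inverse law of cosines:
  cos(∠ECH) = (CE² + CH² - EH²) / (2·CE·CH)
  ∠ECH = 61.98°

Step 14: From FC = 15.27, FE = 3, CE = 13, by the inverse law of cosines:
  cos(∠CFE) = (FC² + FE² - CE²) / (2·FC·FE)
  ∠CFE = 37.01°

Step 15: From AE = 8.61, AH = 7, EH = 12, by the inverse law of cosines:
  cos(∠EAH) = (AE² + AH² - EH²) / (2·AE·AH)
  ∠EAH = 99.93°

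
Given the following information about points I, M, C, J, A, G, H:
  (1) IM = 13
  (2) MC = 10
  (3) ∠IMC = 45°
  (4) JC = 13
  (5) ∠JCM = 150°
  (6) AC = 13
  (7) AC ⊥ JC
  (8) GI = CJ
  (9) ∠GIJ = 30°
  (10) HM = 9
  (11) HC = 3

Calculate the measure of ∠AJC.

Step 1: By the law of cosines on triangle JCA: JA² = 13² + 13² − 2·13·13·cos(90°) = 338, so JA = 13·√2.
Step 2: By the inverse law of cosines on triangle AJC: cos(∠AJC) = ((13·√2)² + 13² − 13²) / (2·13·√2·13) = 338/478 = 0.7071, so ∠AJC = 45°.

Therefore, the measure of angle ∠AJC = 45°.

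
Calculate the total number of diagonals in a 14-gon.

The number of diagonals in an n-gon is n(n - 3)/2.
For n = 14: 14(14 - 3)/2 = 14 × 11 / 2 = 77.

77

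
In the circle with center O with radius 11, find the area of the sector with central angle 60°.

The full circle has area πr² = π(11)² = 121*pi.
The sector covers 60° out of 360°, a fraction of 1/6.
Sector area = 121*pi × 1/6 = 121*pi/6.

121*pi/6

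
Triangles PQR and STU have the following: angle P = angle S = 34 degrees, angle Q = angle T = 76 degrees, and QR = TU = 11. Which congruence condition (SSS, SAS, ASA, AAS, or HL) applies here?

Consider the given information: angle P = angle S = 34 degrees, angle Q = angle T = 76 degrees, and QR = TU = 11
This is not SSS or ASA: SSS requires all three pairs of sides, but we don't have that. ASA requires two angles and the side between them.
The correct criterion is AAS. Two pairs of corresponding angles and a non-included side are equal (Angle-Angle-Side).

AAS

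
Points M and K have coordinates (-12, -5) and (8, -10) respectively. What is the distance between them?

The horizontal distance is |8 - -12| = 20 and the vertical distance is |-10 - -5| = 5.
By the Pythagorean theorem, d = sqrt(20^2 + 5^2) = sqrt(425) = 5*sqrt(17).

5*sqrt(17)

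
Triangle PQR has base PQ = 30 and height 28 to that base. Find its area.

Area = (1/2) * base * height
Area = (1/2) * 30 * 28
Area = 420

420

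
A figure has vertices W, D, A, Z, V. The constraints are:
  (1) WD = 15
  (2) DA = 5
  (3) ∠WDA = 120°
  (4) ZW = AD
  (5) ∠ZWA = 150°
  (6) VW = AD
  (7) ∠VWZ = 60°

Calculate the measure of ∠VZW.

From the given relations: ZW = AD = 5; VW = AD = 5.
Step 1: By the law of cosines on triangle ZWV: ZV² = 5² + 5² − 2·5·5·cos(60°) = 25, so ZV = 5.
Step 2: By the inverse law of cosines on triangle VZW: cos(∠VZW) = (5² + 5² − 5²) / (2·5·5) = 25/50 = 0.5, so ∠VZW = 60°.

Therefore, the measure of angle ∠VZW = 60°.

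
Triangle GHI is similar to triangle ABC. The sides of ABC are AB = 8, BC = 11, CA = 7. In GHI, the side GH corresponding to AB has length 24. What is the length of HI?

Similar triangles have proportional sides. Setting up the proportion:
GH / AB = HI / BC
24 / 8 = HI / 11
HI = 11 * 24 / 8 = 33.

33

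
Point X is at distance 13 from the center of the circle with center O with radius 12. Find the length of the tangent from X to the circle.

Let T be the point of tangency. Then OT ⊥ XT (radius ⊥ tangent).
In right triangle OTX: OX² = OT² + XT²
13² = 12² + XT²
XT² = 25, XT = 5

5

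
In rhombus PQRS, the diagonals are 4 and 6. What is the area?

Area of a rhombus = (d1 * d2) / 2
Area = (4 * 6) / 2
Area = 24 / 2
Area = 12

12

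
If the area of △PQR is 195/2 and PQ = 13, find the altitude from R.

height = 2 * 195/2 / 13 = 15

15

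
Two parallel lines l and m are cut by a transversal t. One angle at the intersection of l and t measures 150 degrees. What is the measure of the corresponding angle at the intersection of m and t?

Corresponding angles formed by parallel lines and a transversal are equal.
The given angle is 150 degrees.
The corresponding angle = 150 degrees.

150 degrees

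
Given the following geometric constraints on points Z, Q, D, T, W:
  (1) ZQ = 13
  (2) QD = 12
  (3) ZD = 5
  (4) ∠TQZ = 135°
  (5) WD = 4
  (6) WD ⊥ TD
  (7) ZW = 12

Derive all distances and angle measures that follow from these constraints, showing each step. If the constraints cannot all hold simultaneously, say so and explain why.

These constraints are not satisfiable: by the triangle inequality in triangle DZW, (3) ZD = 5 and (5) WD = 4 force ZW ≤ 5 + 4 = 9, but (7) says ZW = 12. No planar figure meets all of them, so nothing further can be derived.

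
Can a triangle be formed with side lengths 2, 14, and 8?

No.
The triangle inequality is violated: 2 + 8 = 10 ≤ 14.
These lengths cannot form a triangle.

No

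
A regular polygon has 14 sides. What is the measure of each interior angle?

Each interior angle of a regular n-gon is (n - 2) * 180 / n.
For n = 14: (14 - 2) * 180 / 14 = 2160/14 = 1080/7 degrees.

1080/7 degrees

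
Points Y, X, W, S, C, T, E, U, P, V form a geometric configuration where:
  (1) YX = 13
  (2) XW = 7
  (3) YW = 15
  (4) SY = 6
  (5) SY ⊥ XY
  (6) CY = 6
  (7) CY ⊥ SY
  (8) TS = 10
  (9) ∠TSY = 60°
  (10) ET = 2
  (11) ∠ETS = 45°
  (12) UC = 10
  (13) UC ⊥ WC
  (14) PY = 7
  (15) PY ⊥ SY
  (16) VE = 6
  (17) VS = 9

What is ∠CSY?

Step 1: By the law of cosines on triangle SYC: SC² = 6² + 6² − 2·6·6·cos(90°) = 72, so SC = 6·√2.
Step 2: By the inverse law of cosines on triangle CSY: cos(∠CSY) = ((6·√2)² + 6² − 6²) / (2·6·√2·6) = 72/101.82 = 0.7071, so ∠CSY = 45°.

Therefore, the measure of angle ∠CSY = 45°.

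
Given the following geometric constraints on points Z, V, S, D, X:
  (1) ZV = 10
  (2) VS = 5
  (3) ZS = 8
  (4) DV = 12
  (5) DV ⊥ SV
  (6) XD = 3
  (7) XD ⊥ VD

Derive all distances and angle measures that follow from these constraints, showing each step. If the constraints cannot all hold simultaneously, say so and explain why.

The constraints are consistent.

Step 1: From VD = 12, DX = 3, and ∠VDX = 90°, by the law of cosines:
  VX² = VD² + DX² - 2·VD·DX·cos(90°) = 144 + 9 - 0 = 153
  VX = 3·√17

Step 2: From SV = 5, VD = 12, and ∠SVD = 90°, by the law of cosines:
  SD² = SV² + VD² - 2·SV·VD·cos(90°) = 25 + 144 - 0 = 169
  SD = 13

Step 3: From ZS = 8, ZV = 10, SV = 5, by the inverse law of cosines:
  cos(∠SZV) = (ZS² + ZV² - SV²) / (2·ZS·ZV)
  ∠SZV = 29.69°

Step 4: From VS = 5, VZ = 10, SZ = 8, by the inverse law of cosines:
  cos(∠SVZ) = (VS² + VZ² - SZ²) / (2·VS·VZ)
  ∠SVZ = 52.41°

Step 5: From SV = 5, SZ = 8, VZ = 10, by the inverse law of cosines:
  cos(∠VSZ) = (SV² + SZ² - VZ²) / (2·SV·SZ)
  ∠VSZ = 97.9°

Step 6: From VD = 12, VX = 3·√17, DX = 3, by the inverse law of cosines:
  cos(∠DVX) = (VD² + VX² - DX²) / (2·VD·VX)
  ∠DVX = 14.04°

Step 7: From SD = 13, SV = 5, DV = 12, by the inverse law of cosines:
  cos(∠DSV) = (SD² + SV² - DV²) / (2·SD·SV)
  ∠DSV = 67.38°

Step 8: From DS = 13, DV = 12, SV = 5, by the inverse law of cosines:
  cos(∠SDV) = (DS² + DV² - SV²) / (2·DS·DV)
  ∠SDV = 22.62°

Step 9: From XD = 3, XV = 3·√17, DV = 12, by the inverse law of cosines:
  cos(∠DXV) = (XD² + XV² - DV²) / (2·XD·XV)
  ∠DXV = 75.96°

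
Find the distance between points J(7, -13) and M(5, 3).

The horizontal distance is |5 - 7| = 2 and the vertical distance is |3 - -13| = 16.
By the Pythagorean theorem, d = sqrt(2^2 + 16^2) = sqrt(260) = 2*sqrt(65).

2*sqrt(65)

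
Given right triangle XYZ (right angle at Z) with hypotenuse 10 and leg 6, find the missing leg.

By the Pythagorean theorem: YZ^2 = XY^2 - XZ^2
YZ^2 = 10^2 - 6^2 = 100 - 36 = 64
YZ = sqrt(64) = 8

8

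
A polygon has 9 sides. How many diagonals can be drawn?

Total line segments between 9 vertices = C(9,2) = 36.
Subtract the 9 sides: 36 - 9 = 27 diagonals.

27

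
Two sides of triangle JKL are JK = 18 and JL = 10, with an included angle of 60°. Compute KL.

By the law of cosines: KL^2 = JK^2 + JL^2 - 2*JK*JL*cos(J)
KL^2 = 18^2 + 10^2 - 2*18*10*cos(60°)
KL^2 = 324 + 100 - 360*(1/2)
KL^2 = 244
KL = 2*sqrt(61)

2*sqrt(61)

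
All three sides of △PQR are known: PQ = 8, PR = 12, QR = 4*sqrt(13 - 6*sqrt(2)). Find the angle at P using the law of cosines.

When all three sides of a triangle are known, the law of cosines can be rearranged to find any angle.
cos(C) = (a² + b² - c²) / (2ab) gives cos(P) = sqrt(2)/2.
Taking the inverse cosine: P = 45°.

45°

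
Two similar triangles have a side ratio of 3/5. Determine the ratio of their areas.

The ratio of areas of similar triangles equals the square of the side ratio.
Side ratio = 3:5
Area ratio = (3/5)^2 = 9/25 = 9:25

9:25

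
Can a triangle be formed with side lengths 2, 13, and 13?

For three segments to close into a triangle, no single side can be as long as the other two combined.
The longest side is 13, and 2 + 13 = 15 > 13.
A triangle can be formed.

Yes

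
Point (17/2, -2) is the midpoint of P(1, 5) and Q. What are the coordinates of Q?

Using the midpoint formula: M = ((x1 + x2)/2, (y1 + y2)/2)
We know M = (17/2, -2) and P = (1, 5)
For x: 17/2 = (1 + x2)/2, so x2 = 2*17/2 - 1 = 16
For y: -2 = (5 + y2)/2, so y2 = 2*-2 - 5 = -9
Q = (16, -9)

(16, -9)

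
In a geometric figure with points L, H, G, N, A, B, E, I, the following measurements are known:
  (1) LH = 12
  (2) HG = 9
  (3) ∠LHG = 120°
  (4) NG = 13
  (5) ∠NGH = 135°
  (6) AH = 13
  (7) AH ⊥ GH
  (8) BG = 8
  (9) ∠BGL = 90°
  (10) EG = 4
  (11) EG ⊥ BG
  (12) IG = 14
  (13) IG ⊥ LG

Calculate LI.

Step 1: By the law of cosines on triangle LHG: LG² = 12² + 9² − 2·12·9·cos(120°) = 333, so LG = 3·√37.
Step 2: By the law of cosines on triangle LGI: LI² = (3·√37)² + 14² − 2·3·√37·14·cos(90°) = 529, so LI = 23.

Therefore, the length of LI = 23.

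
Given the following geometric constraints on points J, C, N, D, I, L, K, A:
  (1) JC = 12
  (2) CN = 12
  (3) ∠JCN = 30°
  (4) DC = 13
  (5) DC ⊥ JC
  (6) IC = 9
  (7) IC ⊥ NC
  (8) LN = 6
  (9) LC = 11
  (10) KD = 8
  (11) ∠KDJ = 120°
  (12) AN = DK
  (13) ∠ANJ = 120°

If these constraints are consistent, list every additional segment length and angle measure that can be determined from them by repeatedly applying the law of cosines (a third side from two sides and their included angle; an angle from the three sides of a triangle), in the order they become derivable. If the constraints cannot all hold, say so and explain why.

The constraints are consistent. Derivable facts, in order:
After 1 step:
- JD ≈ 17.69
- JN ≈ 6.21
- NI = 15
- ∠CLN = 84.35°
- ∠CNL = 65.81°
- ∠LCN = 29.84°
After 2 steps:
- JA ≈ 12.34
- JK ≈ 22.77
- ∠CDJ = 42.71°
- ∠CIN = 53.13°
- ∠CJD = 47.29°
- ∠CJN = 75°
- ∠CNI = 36.87°
- ∠CNJ = 75°
After 3 steps:
- ∠AJN = 34.16°
- ∠DJK = 17.71°
- ∠DKJ = 42.29°
- ∠JAN = 25.84°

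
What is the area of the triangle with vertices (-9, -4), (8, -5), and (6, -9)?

The Shoelace formula computes the area from vertex coordinates by summing cross products.
For vertices (-9,-4), (8,-5), (6,-9):
Signed sum = -9*-5 - 8*-4 + 8*-9 - 6*-5 + 6*-4 - -9*-9
= 77 + -42 + -105 = -70
Area = (1/2)|-70| = 35.

35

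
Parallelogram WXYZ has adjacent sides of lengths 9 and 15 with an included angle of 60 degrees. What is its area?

The area of a parallelogram equals the product of two adjacent sides times the sine of the included angle.
This is because the height equals 15 * sin(60°) = 15*sqrt(3)/2.
Area = 9 * 15*sqrt(3)/2 = 135*sqrt(3)/2

135*sqrt(3)/2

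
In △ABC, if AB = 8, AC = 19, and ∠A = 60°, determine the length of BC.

Law of cosines: BC^2 = 8^2 + 19^2 - 2(8)(19)cos(60°) = 273, so BC = sqrt(273).

sqrt(273)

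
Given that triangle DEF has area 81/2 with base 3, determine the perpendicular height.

Area = (1/2) * base * height
height = 2 * Area / base
height = 2 * 81/2 / 3
height = 81 / 3
height = 27

27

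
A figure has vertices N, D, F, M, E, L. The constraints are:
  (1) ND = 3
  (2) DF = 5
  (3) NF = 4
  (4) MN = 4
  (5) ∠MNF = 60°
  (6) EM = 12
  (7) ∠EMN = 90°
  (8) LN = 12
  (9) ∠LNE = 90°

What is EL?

Step 1: By the law of cosines on triangle EMN: EN² = 12² + 4² − 2·12·4·cos(90°) = 160, so EN = 4·√10.
Step 2: By the law of cosines on triangle ENL: EL² = (4·√10)² + 12² − 2·4·√10·12·cos(90°) = 304, so EL = 4·√19.

Therefore, the length of EL = 4·√19.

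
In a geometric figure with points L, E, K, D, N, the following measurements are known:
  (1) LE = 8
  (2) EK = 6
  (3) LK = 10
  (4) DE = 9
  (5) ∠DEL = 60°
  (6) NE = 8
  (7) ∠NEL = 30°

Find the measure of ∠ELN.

Step 1: By the law of cosines on triangle LEN: LN² = 8² + 8² − 2·8·8·cos(30°) = 17.15, so LN ≈ 4.14.
Step 2: By the inverse law of cosines on triangle ELN: cos(∠ELN) = (8² + 4.14² − 8²) / (2·8·4.14) = 17.15/66.26 = 0.2588, so ∠ELN = 75°.

Therefore, the measure of angle ∠ELN = 75°.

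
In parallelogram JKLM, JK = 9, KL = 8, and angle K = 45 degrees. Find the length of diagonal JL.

Law of cosines: d^2 = 9^2 + 8^2 - 2(9)(8)cos(45°) = 145 - 72*sqrt(2), so d = sqrt(145 - 72*sqrt(2)).

sqrt(145 - 72*sqrt(2))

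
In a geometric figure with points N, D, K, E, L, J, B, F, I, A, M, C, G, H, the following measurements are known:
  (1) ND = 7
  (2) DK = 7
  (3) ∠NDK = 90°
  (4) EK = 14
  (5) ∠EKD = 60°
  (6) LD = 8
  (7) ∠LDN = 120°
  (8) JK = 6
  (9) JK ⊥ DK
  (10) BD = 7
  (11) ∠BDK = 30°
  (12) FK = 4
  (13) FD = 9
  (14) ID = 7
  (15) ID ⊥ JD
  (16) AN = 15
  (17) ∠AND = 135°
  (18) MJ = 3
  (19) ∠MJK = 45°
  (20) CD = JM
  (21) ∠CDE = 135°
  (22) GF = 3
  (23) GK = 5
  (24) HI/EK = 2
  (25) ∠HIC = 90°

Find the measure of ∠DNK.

Step 1: By the law of cosines on triangle NDK: NK² = 7² + 7² − 2·7·7·cos(90°) = 98, so NK = 7·√2.
Step 2: By the inverse law of cosines on triangle DNK: cos(∠DNK) = (7² + (7·√2)² − 7²) / (2·7·7·√2) = 98/138.59 = 0.7071, so ∠DNK = 45°.

Therefore, the measure of angle ∠DNK = 45°.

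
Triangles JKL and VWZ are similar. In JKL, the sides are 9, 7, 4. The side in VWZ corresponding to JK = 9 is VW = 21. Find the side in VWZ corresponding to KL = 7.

Similar triangles have proportional sides. Setting up the proportion:
VW / JK = WZ / KL
21 / 9 = WZ / 7
WZ = 7 * 21 / 9 = 49/3.

49/3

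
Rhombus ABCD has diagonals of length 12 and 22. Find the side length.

The diagonals of a rhombus bisect each other at right angles.
Half-diagonals: 12/2 = 6 and 22/2 = 11
side = sqrt(6^2 + 11^2)
side = sqrt(36 + 121)
side = sqrt(157)

sqrt(157)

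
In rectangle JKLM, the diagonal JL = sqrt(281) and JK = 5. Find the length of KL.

b = sqrt(d^2 - a^2) = sqrt(281 - 25) = sqrt(256) = 16

16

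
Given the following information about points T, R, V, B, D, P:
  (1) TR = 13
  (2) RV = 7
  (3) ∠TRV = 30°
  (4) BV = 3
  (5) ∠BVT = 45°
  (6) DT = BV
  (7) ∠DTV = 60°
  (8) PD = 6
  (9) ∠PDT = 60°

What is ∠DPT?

From the given relations: DT = BV = 3.
Step 1: By the law of cosines on triangle PDT: PT² = 6² + 3² − 2·6·3·cos(60°) = 27, so PT = 3·√3.
Step 2: By the inverse law of cosines on triangle DPT: cos(∠DPT) = (6² + (3·√3)² − 3²) / (2·6·3·√3) = 54/62.35 = 0.866, so ∠DPT = 30°.

Therefore, the measure of angle ∠DPT = 30°.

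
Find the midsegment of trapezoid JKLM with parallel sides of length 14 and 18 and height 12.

midsegment = (14 + 18) / 2 = 32 / 2 = 16

16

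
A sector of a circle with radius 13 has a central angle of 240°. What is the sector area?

The full circle has area πr² = π(13)² = 169*pi.
The sector covers 240° out of 360°, a fraction of 2/3.
Sector area = 169*pi × 2/3 = 338*pi/3.

338*pi/3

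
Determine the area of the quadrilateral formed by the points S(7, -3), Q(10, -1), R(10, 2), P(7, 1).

The Shoelace formula works by pairing each vertex with the next (cycling back to the first).
For each pair, compute x_i*y_(i+1) - x_(i+1)*y_i:
  (7*-1 - 10*-3) = 23
  (10*2 - 10*-1) = 30
  (10*1 - 7*2) = -4
  (7*-3 - 7*1) = -28
Taking half the absolute value of the total: Area = (1/2)(21) = 21/2.

21/2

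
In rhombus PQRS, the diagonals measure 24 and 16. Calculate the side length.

The diagonals of a rhombus bisect each other at right angles.
Half-diagonals: 24/2 = 12 and 16/2 = 8
side = sqrt(12^2 + 8^2)
side = sqrt(144 + 64)
side = sqrt(208) = 4*sqrt(13)

4*sqrt(13)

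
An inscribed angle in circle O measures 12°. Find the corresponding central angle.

By the inscribed angle theorem, the central angle is twice the inscribed angle.
Central angle = 2 × 12° = 24°

24°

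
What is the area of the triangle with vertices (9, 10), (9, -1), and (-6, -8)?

Using the Shoelace formula for a triangle:
Area = (1/2)|x0(y1 - y2) + x1(y2 - y0) + x2(y0 - y1)|
Area = (1/2)|9(-1 - -8) + 9(-8 - 10) + -6(10 - -1)|
Area = (1/2)|63 + -162 + -66|
Area = (1/2)|-165|
Area = (1/2)(165)
Area = 165/2

165/2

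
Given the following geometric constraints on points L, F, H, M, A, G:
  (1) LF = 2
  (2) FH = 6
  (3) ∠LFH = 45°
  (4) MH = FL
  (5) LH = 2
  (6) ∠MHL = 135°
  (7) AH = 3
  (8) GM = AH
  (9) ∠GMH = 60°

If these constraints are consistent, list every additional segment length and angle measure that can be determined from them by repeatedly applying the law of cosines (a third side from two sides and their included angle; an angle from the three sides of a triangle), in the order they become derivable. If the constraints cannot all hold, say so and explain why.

These constraints are not satisfiable: (1), (2) and (3) already determine LH: by the law of cosines LH² = 2² + 6² − 2·2·6·cos(45°) = 23.03, so LH ≈ 4.8, which contradicts (5) LH = 2. No planar figure meets all of them, so nothing further can be derived.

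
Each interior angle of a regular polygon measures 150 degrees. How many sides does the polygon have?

Exterior angle = 180 - 150 = 30. n = 360 / 30 = 12.

12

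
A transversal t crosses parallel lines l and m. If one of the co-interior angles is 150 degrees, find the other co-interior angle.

Co-interior (same-side interior) angles are between the parallel lines on the same side of the transversal.
Unlike corresponding or alternate interior angles, they are supplementary rather than equal.
So the angle = 180 - 150 = 30 degrees.

30 degrees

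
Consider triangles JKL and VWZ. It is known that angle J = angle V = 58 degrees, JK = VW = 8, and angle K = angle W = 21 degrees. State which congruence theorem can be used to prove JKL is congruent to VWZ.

Consider the given information: angle J = angle V = 58 degrees, JK = VW = 8, and angle K = angle W = 21 degrees
This is not SSS or SAS: SSS requires all three pairs of sides, but we don't have that. SAS requires two sides and the included angle between them.
The correct criterion is ASA. Two pairs of corresponding angles and the included side are equal (Angle-Side-Angle).

ASA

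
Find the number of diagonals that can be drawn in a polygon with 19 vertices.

Each of the 19 vertices connects to 16 non-adjacent vertices via diagonals.
Total connections = 19 × 16 = 304, but each diagonal is counted twice.
Number of diagonals = 304 / 2 = 152.

152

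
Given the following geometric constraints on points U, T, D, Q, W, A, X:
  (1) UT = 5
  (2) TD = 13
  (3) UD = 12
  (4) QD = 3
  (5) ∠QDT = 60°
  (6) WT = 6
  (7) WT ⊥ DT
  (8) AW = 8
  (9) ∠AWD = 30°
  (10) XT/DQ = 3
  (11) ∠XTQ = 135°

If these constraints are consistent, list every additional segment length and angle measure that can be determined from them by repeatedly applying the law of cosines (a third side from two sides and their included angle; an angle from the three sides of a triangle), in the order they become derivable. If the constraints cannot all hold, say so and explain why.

The constraints are consistent. Derivable facts, in order:
After 1 step:
- DW ≈ 14.32
- TQ = √139
- ∠DTU = 67.38°
- ∠DUT = 90°
- ∠TDU = 22.62°
After 2 steps:
- DA ≈ 8.4
- QX ≈ 19.24
- ∠DQT = 107.27°
- ∠DTQ = 12.73°
- ∠DWT = 65.22°
- ∠TDW = 24.78°
After 3 steps:
- ∠ADW = 28.43°
- ∠DAW = 121.57°
- ∠QXT = 25.68°
- ∠TQX = 19.32°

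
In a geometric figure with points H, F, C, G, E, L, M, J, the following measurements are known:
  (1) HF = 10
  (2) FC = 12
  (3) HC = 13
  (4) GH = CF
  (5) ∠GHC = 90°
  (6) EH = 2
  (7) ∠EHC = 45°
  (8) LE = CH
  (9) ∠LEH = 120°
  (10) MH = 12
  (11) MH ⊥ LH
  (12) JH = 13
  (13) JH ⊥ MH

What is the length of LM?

From the given relations: LE = CH = 13.
Step 1: By the law of cosines on triangle LEH: LH² = 13² + 2² − 2·13·2·cos(120°) = 199, so LH = √199.
Step 2: By the law of cosines on triangle LHM: LM² = √199² + 12² − 2·√199·12·cos(90°) = 343, so LM = 7·√7.

Therefore, the length of LM = 7·√7.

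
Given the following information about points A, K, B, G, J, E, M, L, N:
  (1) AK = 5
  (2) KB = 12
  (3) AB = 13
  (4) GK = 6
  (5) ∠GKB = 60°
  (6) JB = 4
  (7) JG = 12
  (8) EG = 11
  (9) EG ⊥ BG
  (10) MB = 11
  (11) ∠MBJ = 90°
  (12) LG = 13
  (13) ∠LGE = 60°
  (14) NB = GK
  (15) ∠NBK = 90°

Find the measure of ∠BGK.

Step 1: By the law of cosines on triangle GKB: GB² = 6² + 12² − 2·6·12·cos(60°) = 108, so GB = 6·√3.
Step 2: By the inverse law of cosines on triangle BGK: cos(∠BGK) = ((6·√3)² + 6² − 12²) / (2·6·√3·6) = 0/124.71 = 0, so ∠BGK = 90°.

Therefore, the measure of angle ∠BGK = 90°.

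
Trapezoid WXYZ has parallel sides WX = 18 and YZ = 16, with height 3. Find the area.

Area of a trapezoid = (base1 + base2) * height / 2
Area = (18 + 16) * 3 / 2
Area = 34 * 3 / 2
Area = 102 / 2
Area = 51

51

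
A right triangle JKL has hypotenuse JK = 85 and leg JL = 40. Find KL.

KL = sqrt(85^2 - 40^2) = sqrt(5625) = 75

75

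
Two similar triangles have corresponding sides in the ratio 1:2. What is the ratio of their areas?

Area scales with the square of linear dimensions. If every length is multiplied by 1/2, then the area is multiplied by (1/2)^2 = 1/4.
The area ratio is 1:4.

1:4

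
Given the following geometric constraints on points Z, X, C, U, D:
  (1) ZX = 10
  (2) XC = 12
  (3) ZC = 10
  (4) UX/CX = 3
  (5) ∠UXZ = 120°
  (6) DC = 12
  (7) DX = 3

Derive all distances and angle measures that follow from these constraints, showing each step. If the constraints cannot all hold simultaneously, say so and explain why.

The constraints are consistent.

From the given relations:
  UX = 3·CX = 3·12 = 36

Step 1: From ZX = 10, XU = 36, and ∠ZXU = 120°, by the law of cosines:
  ZU² = ZX² + XU² - 2·ZX·XU·cos(120°) = 100 + 1296 + 360 = 1756
  ZU ≈ 41.9

Step 2: From ZC = 10, ZX = 10, CX = 12, by the inverse law of cosines:
  cos(∠CZX) = (ZC² + ZX² - CX²) / (2·ZC·ZX)
  ∠CZX = 73.74°

Step 3: From XC = 12, XD = 3, CD = 12, by the inverse law of cosines:
  cos(∠CXD) = (XC² + XD² - CD²) / (2·XC·XD)
  ∠CXD = 82.82°

Step 4: From XC = 12, XZ = 10, CZ = 10, by the inverse law of cosines:
  cos(∠CXZ) = (XC² + XZ² - CZ²) / (2·XC·XZ)
  ∠CXZ = 53.13°

Step 5: From CD = 12, CX = 12, DX = 3, by the inverse law of cosines:
  cos(∠DCX) = (CD² + CX² - DX²) / (2·CD·CX)
  ∠DCX = 14.36°

Step 6: From CX = 12, CZ = 10, XZ = 10, by the inverse law of cosines:
  cos(∠XCZ) = (CX² + CZ² - XZ²) / (2·CX·CZ)
  ∠XCZ = 53.13°

Step 7: From DC = 12, DX = 3, CX = 12, by the inverse law of cosines:
  cos(∠CDX) = (DC² + DX² - CX²) / (2·DC·DX)
  ∠CDX = 82.82°

Step 8: From ZU = 41.9, ZX = 10, UX = 36, by the inverse law of cosines:
  cos(∠UZX) = (ZU² + ZX² - UX²) / (2·ZU·ZX)
  ∠UZX = 48.07°

Step 9: From UX = 36, UZ = 41.9, XZ = 10, by the inverse law of cosines:
  cos(∠XUZ) = (UX² + UZ² - XZ²) / (2·UX·UZ)
  ∠XUZ = 11.93°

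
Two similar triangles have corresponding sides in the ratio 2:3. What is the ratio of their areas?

Area ratio = (side ratio)^2 = (2/3)^2 = 4:9.

4:9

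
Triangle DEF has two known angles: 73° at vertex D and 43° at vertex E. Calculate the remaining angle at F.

The interior angles sum to 180°: angle F = 180 - 73 - 43 = 64°.
The triangle is acute (angles 73°, 43°, 64°).

64 degrees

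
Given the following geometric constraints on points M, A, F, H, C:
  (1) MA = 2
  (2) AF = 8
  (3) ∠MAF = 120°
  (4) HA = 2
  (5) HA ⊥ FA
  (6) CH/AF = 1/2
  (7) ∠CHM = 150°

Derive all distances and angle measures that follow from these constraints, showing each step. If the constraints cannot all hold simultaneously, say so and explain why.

The constraints are consistent.

From the given relations:
  CH = 1/2·AF = 1/2·8 = 4

Step 1: From MA = 2, AF = 8, and ∠MAF = 120°, by the law of cosines:
  MF² = MA² + AF² - 2·MA·AF·cos(120°) = 4 + 64 + 16 = 84
  MF = 2·√21

Step 2: From FA = 8, AH = 2, and ∠FAH = 90°, by the law of cosines:
  FH² = FA² + AH² - 2·FA·AH·cos(90°) = 64 + 4 - 0 = 68
  FH = 2·√17

Step 3: From MA = 2, MF = 2·√21, AF = 8, by the inverse law of cosines:
  cos(∠AMF) = (MA² + MF² - AF²) / (2·MA·MF)
  ∠AMF = 49.11°

Step 4: From FA = 8, FH = 2·√17, AH = 2, by the inverse law of cosines:
  cos(∠AFH) = (FA² + FH² - AH²) / (2·FA·FH)
  ∠AFH = 14.04°

Step 5: From FA = 8, FM = 2·√21, AM = 2, by the inverse law of cosines:
  cos(∠AFM) = (FA² + FM² - AM²) / (2·FA·FM)
  ∠AFM = 10.89°

Step 6: From HA = 2, HF = 2·√17, AF = 8, by the inverse law of cosines:
  cos(∠AHF) = (HA² + HF² - AF²) / (2·HA·HF)
  ∠AHF = 75.96°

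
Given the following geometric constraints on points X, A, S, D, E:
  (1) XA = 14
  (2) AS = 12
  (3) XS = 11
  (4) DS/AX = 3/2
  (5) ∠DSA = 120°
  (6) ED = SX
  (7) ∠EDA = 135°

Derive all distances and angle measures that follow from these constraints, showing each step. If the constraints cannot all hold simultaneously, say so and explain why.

The constraints are consistent.

From the given relations:
  DS = 3/2·AX = 3/2·14 = 21
  ED = SX = 11

Step 1: From AS = 12, SD = 21, and ∠ASD = 120°, by the law of cosines:
  AD² = AS² + SD² - 2·AS·SD·cos(120°) = 144 + 441 + 252 = 837
  AD = 3·√93

Step 2: From XA = 14, XS = 11, AS = 12, by the inverse law of cosines:
  cos(∠AXS) = (XA² + XS² - AS²) / (2·XA·XS)
  ∠AXS = 55.83°

Step 3: From AS = 12, AX = 14, SX = 11, by the inverse law of cosines:
  cos(∠SAX) = (AS² + AX² - SX²) / (2·AS·AX)
  ∠SAX = 49.32°

Step 4: From SA = 12, SX = 11, AX = 14, by the inverse law of cosines:
  cos(∠ASX) = (SA² + SX² - AX²) / (2·SA·SX)
  ∠ASX = 74.85°

Step 5: From AD = 3·√93, DE = 11, and ∠ADE = 135°, by the law of cosines:
  AE² = AD² + DE² - 2·AD·DE·cos(135°) = 837 + 121 + 450.1 = 1408
  AE ≈ 37.52

Step 6: From AD = 3·√93, AS = 12, DS = 21, by the inverse law of cosines:
  cos(∠DAS) = (AD² + AS² - DS²) / (2·AD·AS)
  ∠DAS = 38.95°

Step 7: From DA = 3·√93, DS = 21, AS = 12, by the inverse law of cosines:
  cos(∠ADS) = (DA² + DS² - AS²) / (2·DA·DS)
  ∠ADS = 21.05°

Step 8: From AD = 3·√93, AE = 37.52, DE = 11, by the inverse law of cosines:
  cos(∠DAE) = (AD² + AE² - DE²) / (2·AD·AE)
  ∠DAE = 11.96°

Step 9: From EA = 37.52, ED = 11, AD = 3·√93, by the inverse law of cosines:
  cos(∠AED) = (EA² + ED² - AD²) / (2·EA·ED)
  ∠AED = 33.04°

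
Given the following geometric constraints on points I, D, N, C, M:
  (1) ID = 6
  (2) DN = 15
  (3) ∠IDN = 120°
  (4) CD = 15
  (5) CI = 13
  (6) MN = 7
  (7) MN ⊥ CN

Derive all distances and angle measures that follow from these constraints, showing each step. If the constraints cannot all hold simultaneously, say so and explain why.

The constraints are consistent.

Step 1: From ID = 6, DN = 15, and ∠IDN = 120°, by the law of cosines:
  IN² = ID² + DN² - 2·ID·DN·cos(120°) = 36 + 225 + 90 = 351
  IN = 3·√39

Step 2: From IC = 13, ID = 6, CD = 15, by the inverse law of cosines:
  cos(∠CID) = (IC² + ID² - CD²) / (2·IC·ID)
  ∠CID = 97.37°

Step 3: From DC = 15, DI = 6, CI = 13, by the inverse law of cosines:
  cos(∠CDI) = (DC² + DI² - CI²) / (2·DC·DI)
  ∠CDI = 59.26°

Step 4: From CD = 15, CI = 13, DI = 6, by the inverse law of cosines:
  cos(∠DCI) = (CD² + CI² - DI²) / (2·CD·CI)
  ∠DCI = 23.37°

Step 5: From ID = 6, IN = 3·√39, DN = 15, by the inverse law of cosines:
  cos(∠DIN) = (ID² + IN² - DN²) / (2·ID·IN)
  ∠DIN = 43.9°

Step 6: From ND = 15, NI = 3·√39, DI = 6, by the inverse law of cosines:
  cos(∠DNI) = (ND² + NI² - DI²) / (2·ND·NI)
  ∠DNI = 16.1°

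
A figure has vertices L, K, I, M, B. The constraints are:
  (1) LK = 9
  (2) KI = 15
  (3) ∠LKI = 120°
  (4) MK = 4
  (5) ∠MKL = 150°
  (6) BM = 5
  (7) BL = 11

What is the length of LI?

Step 1: By the law of cosines on triangle LKI: LI² = 9² + 15² − 2·9·15·cos(120°) = 441, so LI = 21.

Therefore, the length of LI = 21.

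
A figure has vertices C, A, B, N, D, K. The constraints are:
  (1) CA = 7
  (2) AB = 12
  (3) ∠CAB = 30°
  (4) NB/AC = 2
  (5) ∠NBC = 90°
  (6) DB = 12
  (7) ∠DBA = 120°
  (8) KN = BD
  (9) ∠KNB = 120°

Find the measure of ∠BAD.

Step 1: By the law of cosines on triangle ABD: AD² = 12² + 12² − 2·12·12·cos(120°) = 432, so AD = 12·√3.
Step 2: By the inverse law of cosines on triangle BAD: cos(∠BAD) = (12² + (12·√3)² − 12²) / (2·12·12·√3) = 432/498.83 = 0.866, so ∠BAD = 30°.

Therefore, the measure of angle ∠BAD = 30°.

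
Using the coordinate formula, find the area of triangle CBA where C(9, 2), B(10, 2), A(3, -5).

Shoelace: Area = (1/2)|9(2--5) + 10(-5-2) + 3(2-2)| = (1/2)(7) = 7/2

7/2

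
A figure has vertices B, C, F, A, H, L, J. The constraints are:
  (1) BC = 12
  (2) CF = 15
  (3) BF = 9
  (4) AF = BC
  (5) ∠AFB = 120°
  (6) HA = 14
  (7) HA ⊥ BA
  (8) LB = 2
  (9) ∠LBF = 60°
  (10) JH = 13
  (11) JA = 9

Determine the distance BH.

From the given relations: AF = BC = 12.
Step 1: By the law of cosines on triangle BFA: BA² = 9² + 12² − 2·9·12·cos(120°) = 333, so BA = 3·√37.
Step 2: By the law of cosines on triangle BAH: BH² = (3·√37)² + 14² − 2·3·√37·14·cos(90°) = 529, so BH = 23.

Therefore, the length of BH = 23.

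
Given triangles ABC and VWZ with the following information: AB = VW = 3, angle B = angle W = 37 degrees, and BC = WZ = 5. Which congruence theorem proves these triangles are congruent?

Consider the given information: AB = VW = 3, angle B = angle W = 37 degrees, and BC = WZ = 5
This is not ASA or HL: ASA requires two angles and the side between them. HL only applies to right triangles with matching hypotenuse and leg.
The correct criterion is SAS. Two pairs of corresponding sides and the included angle are equal (Side-Angle-Side).

SAS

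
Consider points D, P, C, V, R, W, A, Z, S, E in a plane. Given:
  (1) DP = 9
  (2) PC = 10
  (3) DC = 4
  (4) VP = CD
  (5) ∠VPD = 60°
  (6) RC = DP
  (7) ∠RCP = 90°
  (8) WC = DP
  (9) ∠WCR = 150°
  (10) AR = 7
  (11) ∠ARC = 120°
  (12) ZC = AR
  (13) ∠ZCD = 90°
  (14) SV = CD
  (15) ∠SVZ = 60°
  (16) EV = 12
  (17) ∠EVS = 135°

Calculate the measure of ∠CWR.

From the given relations: WC = DP = 9; RC = DP = 9.
Step 1: By the law of cosines on triangle WCR: WR² = 9² + 9² − 2·9·9·cos(150°) = 302.3, so WR ≈ 17.39.
Step 2: By the inverse law of cosines on triangle CWR: cos(∠CWR) = (9² + 17.39² − 9²) / (2·9·17.39) = 302.3/312.96 = 0.9659, so ∠CWR = 15°.

Therefore, the measure of angle ∠CWR = 15°.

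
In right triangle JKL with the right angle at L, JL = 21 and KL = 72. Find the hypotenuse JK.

JK = sqrt(21^2 + 72^2) = sqrt(5625) = 75

75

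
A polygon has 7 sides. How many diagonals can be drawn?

The number of diagonals in an n-gon is n(n - 3)/2.
For n = 7: 7(7 - 3)/2 = 7 × 4 / 2 = 14.

14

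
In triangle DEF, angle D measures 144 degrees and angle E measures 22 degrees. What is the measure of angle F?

Let angle F = x. Then 144 + 22 + x = 180.
x = 180 - 166 = 14 degrees.

14 degrees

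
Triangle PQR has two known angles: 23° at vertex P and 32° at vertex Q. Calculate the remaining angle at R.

Let angle R = x. Then 23 + 32 + x = 180.
x = 180 - 55 = 125 degrees.

125 degrees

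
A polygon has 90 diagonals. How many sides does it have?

Using d = n(n - 3)/2, we solve 90 = n(n - 3)/2.
So n(n - 3) = 180.
Testing n = 15: 15 * 12 = 180 = 180. Correct.
The polygon has 15 sides.

15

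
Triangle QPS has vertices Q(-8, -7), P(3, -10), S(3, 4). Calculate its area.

Shoelace: Area = (1/2)|-8(-10-4) + 3(4--7) + 3(-7--10)| = (1/2)(154) = 77

77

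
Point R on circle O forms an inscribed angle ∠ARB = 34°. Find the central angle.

The inscribed angle theorem states that a central angle is always twice any inscribed angle that subtends the same arc.
Since the inscribed angle is 34°, the central angle = 2 × 34° = 68°.

68°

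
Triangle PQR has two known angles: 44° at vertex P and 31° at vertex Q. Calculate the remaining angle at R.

Let angle R = x. Then 44 + 31 + x = 180.
x = 180 - 75 = 105 degrees.

105 degrees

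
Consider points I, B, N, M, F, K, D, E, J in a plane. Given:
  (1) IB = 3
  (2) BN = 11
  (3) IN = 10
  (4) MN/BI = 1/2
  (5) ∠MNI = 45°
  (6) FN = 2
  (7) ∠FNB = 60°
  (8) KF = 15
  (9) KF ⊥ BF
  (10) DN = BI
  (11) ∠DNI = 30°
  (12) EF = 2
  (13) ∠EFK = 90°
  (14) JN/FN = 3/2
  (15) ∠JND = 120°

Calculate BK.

Step 1: By the law of cosines on triangle BNF: BF² = 11² + 2² − 2·11·2·cos(60°) = 103, so BF = √103.
Step 2: By the law of cosines on triangle BFK: BK² = √103² + 15² − 2·√103·15·cos(90°) = 328, so BK = 2·√82.

Therefore, the length of BK = 2·√82.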